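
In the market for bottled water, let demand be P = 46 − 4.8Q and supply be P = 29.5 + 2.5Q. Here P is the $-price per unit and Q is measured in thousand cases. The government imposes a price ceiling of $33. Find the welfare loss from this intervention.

$2.70 thousand

Competitive equilibrium: 46 − 4.8Q = 29.5 + 2.5Q → Q* = 2.2603, P* = 35.1507.
At the ceiling P = 33, quantity supplied = (33 − 29.5)/2.5 = 1.4.
Willingness to pay at Q' = 1.4: 46 − 4.8·1.4 = 39.28.
ΔQ = 2.2603 − 1.4 = 0.8603; wedge = 39.28 − 33 = 6.28.
Welfare loss = ½ × 0.8603 × 6.28 = $2.70 thousand.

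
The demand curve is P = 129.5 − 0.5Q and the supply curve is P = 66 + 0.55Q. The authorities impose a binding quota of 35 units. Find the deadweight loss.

Competitive equilibrium: 129.5 − 0.5Q = 66 + 0.55Q → Q* = 60.4762, P* = 99.2619.
At Q = 35: demand price = 129.5 − 0.5·35 = 112; supply price = 66 + 0.55·35 = 85.25.
ΔQ = 60.4762 − 35 = 25.4762; wedge = 112 − 85.25 = 26.75.
The triangle = ½ × 25.4762 × 26.75 = 340.74.

340.74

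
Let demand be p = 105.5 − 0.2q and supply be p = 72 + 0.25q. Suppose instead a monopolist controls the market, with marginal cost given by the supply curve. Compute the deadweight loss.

Competitive equilibrium: 105.5 − 0.2q = 72 + 0.25q → q* = 74.4444, p* = 90.6111.
Marginal revenue: MR = 105.5 − 0.4q. Set MR = MC: 105.5 − 0.4q = 72 + 0.25q → q_m = 51.5385.
Price p_m = 105.5 − 0.2·51.5385 = 95.1923; MC(q_m) = 72 + 0.25·51.5385 = 84.8846.
Competitive q* = 74.4444, so Δq = 22.9059; wedge = 95.1923 − 84.8846 = 10.3077.
The triangle = ½ × 22.9059 × 10.3077 = 118.05.

118.05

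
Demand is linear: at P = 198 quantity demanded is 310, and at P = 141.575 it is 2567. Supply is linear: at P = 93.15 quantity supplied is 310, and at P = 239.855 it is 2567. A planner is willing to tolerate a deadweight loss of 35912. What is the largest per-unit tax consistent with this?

Demand slope = (141.575 − 198)/(2567 − 310) = −0.025, so P = 205.75 − 0.025Q.
Supply slope = (239.855 − 93.15)/(2567 − 310) = 0.065, so P = 73 + 0.065Q.
Competitive equilibrium: 205.75 − 0.025Q = 73 + 0.065Q → Q* = 1475, P* = 168.875.
A tax t gives ΔQ = t/0.09 and wedge t, so DWL = t²/0.18.
t²/0.18 = 35912 → t² = 6464.16 → t = 80.4.

80.4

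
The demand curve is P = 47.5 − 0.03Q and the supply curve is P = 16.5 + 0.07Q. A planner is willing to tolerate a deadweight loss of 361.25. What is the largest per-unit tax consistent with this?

8.5

Competitive equilibrium: 47.5 − 0.03Q = 16.5 + 0.07Q → Q* = 310, P* = 38.2.
A tax t gives ΔQ = t/0.1 and wedge t, so DWL = t²/0.2.
t²/0.2 = 361.25 → t² = 72.25 → t = 8.5.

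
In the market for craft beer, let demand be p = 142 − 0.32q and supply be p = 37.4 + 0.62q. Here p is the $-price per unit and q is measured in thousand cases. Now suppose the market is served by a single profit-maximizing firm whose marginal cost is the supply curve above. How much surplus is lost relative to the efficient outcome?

Competitive equilibrium: 142 − 0.32q = 37.4 + 0.62q → q* = 111.2766, p* = 106.3915.
Marginal revenue: MR = 142 − 0.64q. Set MR = MC: 142 − 0.64q = 37.4 + 0.62q → q_m = 83.0159.
Price p_m = 142 − 0.32·83.0159 = 115.4349; MC(q_m) = 37.4 + 0.62·83.0159 = 88.8699.
Competitive q* = 111.2766, so Δq = 28.2607; wedge = 115.4349 − 88.8699 = 26.565.
DWL = ½ × 28.2607 × 26.565 = $375.37 thousand.

$375.37 thousand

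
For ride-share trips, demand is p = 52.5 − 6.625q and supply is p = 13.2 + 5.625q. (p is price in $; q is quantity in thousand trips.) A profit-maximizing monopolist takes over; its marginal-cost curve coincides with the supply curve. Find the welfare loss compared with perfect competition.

$7.77 thousand

Competitive equilibrium: 52.5 − 6.625q = 13.2 + 5.625q → q* = 3.2082, p* = 31.2459.
Marginal revenue: MR = 52.5 − 13.25q. Set MR = MC: 52.5 − 13.25q = 13.2 + 5.625q → q_m = 2.0821.
Price p_m = 52.5 − 6.625·2.0821 = 38.7061; MC(q_m) = 13.2 + 5.625·2.0821 = 24.9118.
Competitive q* = 3.2082, so Δq = 1.1261; wedge = 38.7061 − 24.9118 = 13.7943.
Deadweight loss = ½ × 1.1261 × 13.7943 = $7.77 thousand.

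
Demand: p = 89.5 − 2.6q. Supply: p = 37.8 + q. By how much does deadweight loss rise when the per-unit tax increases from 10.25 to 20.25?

Competitive equilibrium: 89.5 − 2.6q = 37.8 + q → q* = 14.3611, p* = 52.1611.
For a per-unit tax t: Δq = t/3.6, so DWL = ½·t·(t/3.6) = t²/7.2.
At t = 10.25: DWL = 14.592. At t = 20.25: DWL = 56.953.
Increase = 56.953 − 14.592 = 42.36.

42.36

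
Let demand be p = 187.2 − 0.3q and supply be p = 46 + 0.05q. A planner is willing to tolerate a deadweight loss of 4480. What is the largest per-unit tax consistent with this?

56

Competitive equilibrium: 187.2 − 0.3q = 46 + 0.05q → q* = 403.4286, p* = 66.1714.
A tax t gives Δq = t/0.35 and wedge t, so DWL = t²/0.7.
t²/0.7 = 4480 → t² = 3136 → t = 56.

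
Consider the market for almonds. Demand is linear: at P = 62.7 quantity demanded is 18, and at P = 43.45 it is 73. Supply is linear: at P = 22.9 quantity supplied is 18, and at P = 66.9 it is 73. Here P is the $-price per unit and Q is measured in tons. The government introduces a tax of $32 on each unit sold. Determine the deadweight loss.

Demand slope = (43.45 − 62.7)/(73 − 18) = −0.35, so P = 69 − 0.35Q.
Supply slope = (66.9 − 22.9)/(73 − 18) = 0.8, so P = 8.5 + 0.8Q.
Competitive equilibrium: 69 − 0.35Q = 8.5 + 0.8Q → Q* = 52.6087, P* = 50.587.
With the tax, the buyer price exceeds the seller price by 32: (69 − 0.35Q) − (8.5 + 0.8Q) = 32 → Q' = 24.7826.
ΔQ = 52.6087 − 24.7826 = 27.8261; the wedge equals the tax, 32.
The triangle = ½ × 27.8261 × 32 = $445.22.

$445.22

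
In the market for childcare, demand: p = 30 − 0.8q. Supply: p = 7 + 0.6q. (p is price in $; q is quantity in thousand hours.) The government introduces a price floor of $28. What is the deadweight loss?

Competitive equilibrium: 30 − 0.8q = 7 + 0.6q → q* = 16.4286, p* = 16.8571.
At the floor p = 28, quantity demanded = (30 − 28)/0.8 = 2.5.
Sellers' marginal cost at q' = 2.5: 7 + 0.6·2.5 = 8.5.
Δq = 16.4286 − 2.5 = 13.9286; wedge = 28 − 8.5 = 19.5.
Welfare loss = ½ × 13.9286 × 19.5 = $135.80 thousand.

$135.80 thousand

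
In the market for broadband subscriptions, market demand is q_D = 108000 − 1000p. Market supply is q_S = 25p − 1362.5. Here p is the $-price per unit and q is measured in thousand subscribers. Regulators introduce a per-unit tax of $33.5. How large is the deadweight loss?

In inverse form: demand p = 108 − 0.001q, supply p = 54.5 + 0.04q.
Competitive equilibrium: 108 − 0.001q = 54.5 + 0.04q → q* = 1304.87805, p* = 106.69512.
With the tax, the buyer price exceeds the seller price by 33.5: (108 − 0.001q) − (54.5 + 0.04q) = 33.5 → q' = 487.80488.
Δq = 1304.87805 − 487.80488 = 817.07317; the wedge equals the tax, 33.5.
Welfare loss = ½ × 817.07317 × 33.5 = $13685.98 thousand.

$13685.98 thousand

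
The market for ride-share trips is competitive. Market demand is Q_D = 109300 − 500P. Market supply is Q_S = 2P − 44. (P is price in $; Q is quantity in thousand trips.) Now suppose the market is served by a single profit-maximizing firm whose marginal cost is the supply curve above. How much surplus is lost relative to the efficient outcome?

In inverse form: demand P = 218.6 − 0.002Q, supply P = 22 + 0.5Q.
Competitive equilibrium: 218.6 − 0.002Q = 22 + 0.5Q → Q* = 391.6335, P* = 217.8167.
Marginal revenue: MR = 218.6 − 0.004Q. Set MR = MC: 218.6 − 0.004Q = 22 + 0.5Q → Q_m = 390.0794.
Price P_m = 218.6 − 0.002·390.0794 = 217.8198; MC(Q_m) = 22 + 0.5·390.0794 = 217.0397.
Competitive Q* = 391.6335, so ΔQ = 1.5541; wedge = 217.8198 − 217.0397 = 0.7801.
Welfare loss = ½ × 1.5541 × 0.7801 = $0.61 thousand.

$0.61 thousand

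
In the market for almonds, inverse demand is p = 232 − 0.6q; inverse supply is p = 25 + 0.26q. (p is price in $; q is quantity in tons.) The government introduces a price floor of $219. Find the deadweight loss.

Competitive equilibrium: 232 − 0.6q = 25 + 0.26q → q* = 240.6977, p* = 87.5814.
At the floor p = 219, quantity demanded = (232 − 219)/0.6 = 21.6667.
Sellers' marginal cost at q' = 21.6667: 25 + 0.26·21.6667 = 30.6333.
Δq = 240.6977 − 21.6667 = 219.031; wedge = 219 − 30.6333 = 188.3667.
DWL = ½ × 219.031 × 188.3667 = $20629.07.

$20629.07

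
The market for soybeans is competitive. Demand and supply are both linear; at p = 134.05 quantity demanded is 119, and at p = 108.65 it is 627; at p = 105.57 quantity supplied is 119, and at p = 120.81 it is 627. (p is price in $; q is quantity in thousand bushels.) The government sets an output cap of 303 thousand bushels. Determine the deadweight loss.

Demand slope = (108.65 − 134.05)/(627 − 119) = −0.05, so p = 140 − 0.05q.
Supply slope = (120.81 − 105.57)/(627 − 119) = 0.03, so p = 102 + 0.03q.
Competitive equilibrium: 140 − 0.05q = 102 + 0.03q → q* = 475, p* = 116.25.
At q = 303: demand price = 140 − 0.05·303 = 124.85; supply price = 102 + 0.03·303 = 111.09.
Δq = 475 − 303 = 172; wedge = 124.85 − 111.09 = 13.76.
Welfare loss = ½ × 172 × 13.76 = $1183.36 thousand.

$1183.36 thousand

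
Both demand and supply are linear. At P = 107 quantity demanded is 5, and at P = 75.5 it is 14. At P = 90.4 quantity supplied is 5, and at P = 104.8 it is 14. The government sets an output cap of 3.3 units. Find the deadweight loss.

Demand slope = (75.5 − 107)/(14 − 5) = −3.5, so P = 124.5 − 3.5Q.
Supply slope = (104.8 − 90.4)/(14 − 5) = 1.6, so P = 82.4 + 1.6Q.
Competitive equilibrium: 124.5 − 3.5Q = 82.4 + 1.6Q → Q* = 8.2549, P* = 95.6078.
At Q = 3.3: demand price = 124.5 − 3.5·3.3 = 112.95; supply price = 82.4 + 1.6·3.3 = 87.68.
ΔQ = 8.2549 − 3.3 = 4.9549; wedge = 112.95 − 87.68 = 25.27.
The triangle = ½ × 4.9549 × 25.27 = 62.61.

62.61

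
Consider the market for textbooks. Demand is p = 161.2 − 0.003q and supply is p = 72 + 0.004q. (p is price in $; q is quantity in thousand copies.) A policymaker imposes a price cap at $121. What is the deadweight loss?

Competitive equilibrium: 161.2 − 0.003q = 72 + 0.004q → q* = 12742.8571, p* = 122.9714.
At the ceiling p = 121, quantity supplied = (121 − 72)/0.004 = 12250.
Willingness to pay at q' = 12250: 161.2 − 0.003·12250 = 124.45.
Δq = 12742.8571 − 12250 = 492.8571; wedge = 124.45 − 121 = 3.45.
Deadweight loss = ½ × 492.8571 × 3.45 = $850.18 thousand.

$850.18 thousand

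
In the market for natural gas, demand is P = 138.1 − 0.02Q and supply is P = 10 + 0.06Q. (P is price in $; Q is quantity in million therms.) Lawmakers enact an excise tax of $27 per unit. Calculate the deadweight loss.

Competitive equilibrium: 138.1 − 0.02Q = 10 + 0.06Q → Q* = 1601.25, P* = 106.075.
With the tax, the buyer price exceeds the seller price by 27: (138.1 − 0.02Q) − (10 + 0.06Q) = 27 → Q' = 1263.75.
ΔQ = 1601.25 − 1263.75 = 337.5; the wedge equals the tax, 27.
Deadweight loss = ½ × 337.5 × 27 = $4556.25 million.

$4556.25 million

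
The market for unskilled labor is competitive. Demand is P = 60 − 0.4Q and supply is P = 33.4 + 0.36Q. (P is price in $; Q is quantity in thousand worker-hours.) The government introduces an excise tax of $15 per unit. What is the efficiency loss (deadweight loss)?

Competitive equilibrium: 60 − 0.4Q = 33.4 + 0.36Q → Q* = 35, P* = 46.
With the tax, the buyer price exceeds the seller price by 15: (60 − 0.4Q) − (33.4 + 0.36Q) = 15 → Q' = 15.2632.
ΔQ = 35 − 15.2632 = 19.7368; the wedge equals the tax, 15.
The triangle = ½ × 19.7368 × 15 = $148.03 thousand.

$148.03 thousand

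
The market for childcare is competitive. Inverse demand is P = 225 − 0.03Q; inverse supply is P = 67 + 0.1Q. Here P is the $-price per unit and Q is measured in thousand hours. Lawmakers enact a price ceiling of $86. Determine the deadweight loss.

Competitive equilibrium: 225 − 0.03Q = 67 + 0.1Q → Q* = 1215.3846, P* = 188.5385.
At the ceiling P = 86, quantity supplied = (86 − 67)/0.1 = 190.
Willingness to pay at Q' = 190: 225 − 0.03·190 = 219.3.
ΔQ = 1215.3846 − 190 = 1025.3846; wedge = 219.3 − 86 = 133.3.
The triangle = ½ × 1025.3846 × 133.3 = $68341.88 thousand.

$68341.88 thousand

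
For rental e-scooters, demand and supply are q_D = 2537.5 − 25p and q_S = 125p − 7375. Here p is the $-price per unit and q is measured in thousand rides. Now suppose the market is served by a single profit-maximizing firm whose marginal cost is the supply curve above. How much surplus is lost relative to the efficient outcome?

In inverse form: demand p = 101.5 − 0.04q, supply p = 59 + 0.008q.
Competitive equilibrium: 101.5 − 0.04q = 59 + 0.008q → q* = 885.4167, p* = 66.0833.
Marginal revenue: MR = 101.5 − 0.08q. Set MR = MC: 101.5 − 0.08q = 59 + 0.008q → q_m = 482.9545.
Price p_m = 101.5 − 0.04·482.9545 = 82.1818; MC(q_m) = 59 + 0.008·482.9545 = 62.8636.
Competitive q* = 885.4167, so Δq = 402.4622; wedge = 82.1818 − 62.8636 = 19.3182.
Deadweight loss = ½ × 402.4622 × 19.3182 = $3887.42 thousand.

$3887.42 thousand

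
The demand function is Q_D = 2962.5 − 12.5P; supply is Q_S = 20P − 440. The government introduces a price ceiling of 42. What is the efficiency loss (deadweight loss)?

In inverse form: demand P = 237 − 0.08Q, supply P = 22 + 0.05Q.
Competitive equilibrium: 237 − 0.08Q = 22 + 0.05Q → Q* = 1653.84615, P* = 104.69231.
At the ceiling P = 42, quantity supplied = (42 − 22)/0.05 = 400.
Willingness to pay at Q' = 400: 237 − 0.08·400 = 205.
ΔQ = 1653.84615 − 400 = 1253.84615; wedge = 205 − 42 = 163.
Deadweight loss = ½ × 1253.84615 × 163 = 102188.46.

102188.46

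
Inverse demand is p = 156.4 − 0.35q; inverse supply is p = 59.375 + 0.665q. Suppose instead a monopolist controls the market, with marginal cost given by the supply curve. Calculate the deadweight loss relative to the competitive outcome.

304.89

Competitive equilibrium: 156.4 − 0.35q = 59.375 + 0.665q → q* = 95.5911, p* = 122.9431.
Marginal revenue: MR = 156.4 − 0.7q. Set MR = MC: 156.4 − 0.7q = 59.375 + 0.665q → q_m = 71.0806.
Price p_m = 156.4 − 0.35·71.0806 = 131.5218; MC(q_m) = 59.375 + 0.665·71.0806 = 106.6436.
Competitive q* = 95.5911, so Δq = 24.5105; wedge = 131.5218 − 106.6436 = 24.8782.
DWL = ½ × 24.5105 × 24.8782 = 304.89.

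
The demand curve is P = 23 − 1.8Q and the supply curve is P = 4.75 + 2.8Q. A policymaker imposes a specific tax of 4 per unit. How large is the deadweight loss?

1.74

Competitive equilibrium: 23 − 1.8Q = 4.75 + 2.8Q → Q* = 3.9674, P* = 15.8587.
With the tax, the buyer price exceeds the seller price by 4: (23 − 1.8Q) − (4.75 + 2.8Q) = 4 → Q' = 3.0978.
ΔQ = 3.9674 − 3.0978 = 0.8696; the wedge equals the tax, 4.
Deadweight loss = ½ × 0.8696 × 4 = 1.74.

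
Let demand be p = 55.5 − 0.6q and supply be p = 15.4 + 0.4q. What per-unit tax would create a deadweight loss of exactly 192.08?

19.6

Competitive equilibrium: 55.5 − 0.6q = 15.4 + 0.4q → q* = 40.1, p* = 31.44.
A tax t gives Δq = t/1 and wedge t, so DWL = t²/2.
t²/2 = 192.08 → t² = 384.16 → t = 19.6.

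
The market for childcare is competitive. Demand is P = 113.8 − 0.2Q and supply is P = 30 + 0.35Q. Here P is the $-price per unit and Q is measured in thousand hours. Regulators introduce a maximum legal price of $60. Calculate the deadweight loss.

Competitive equilibrium: 113.8 − 0.2Q = 30 + 0.35Q → Q* = 152.3636, P* = 83.3273.
At the ceiling P = 60, quantity supplied = (60 − 30)/0.35 = 85.7143.
Willingness to pay at Q' = 85.7143: 113.8 − 0.2·85.7143 = 96.6571.
ΔQ = 152.3636 − 85.7143 = 66.6493; wedge = 96.6571 − 60 = 36.6571.
Welfare loss = ½ × 66.6493 × 36.6571 = $1221.59 thousand.

$1221.59 thousand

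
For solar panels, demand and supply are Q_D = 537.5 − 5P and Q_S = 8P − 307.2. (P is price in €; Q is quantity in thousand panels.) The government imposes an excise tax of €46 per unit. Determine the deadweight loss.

€3255.38 thousand

In inverse form: demand P = 107.5 − 0.2Q, supply P = 38.4 + 0.125Q.
Competitive equilibrium: 107.5 − 0.2Q = 38.4 + 0.125Q → Q* = 212.61538, P* = 64.97692.
With the tax, the buyer price exceeds the seller price by 46: (107.5 − 0.2Q) − (38.4 + 0.125Q) = 46 → Q' = 71.07692.
ΔQ = 212.61538 − 71.07692 = 141.53846; the wedge equals the tax, 46.
DWL = ½ × 141.53846 × 46 = €3255.38 thousand.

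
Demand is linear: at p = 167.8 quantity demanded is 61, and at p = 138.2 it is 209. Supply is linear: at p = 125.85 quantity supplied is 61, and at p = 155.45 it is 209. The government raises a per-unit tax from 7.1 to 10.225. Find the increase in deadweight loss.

Demand slope = (138.2 − 167.8)/(209 − 61) = −0.2, so p = 180 − 0.2q.
Supply slope = (155.45 − 125.85)/(209 − 61) = 0.2, so p = 113.65 + 0.2q.
Competitive equilibrium: 180 − 0.2q = 113.65 + 0.2q → q* = 165.875, p* = 146.825.
For a per-unit tax t: Δq = t/0.4, so DWL = ½·t·(t/0.4) = t²/0.8.
At t = 7.1: DWL = 63.013. At t = 10.225: DWL = 130.688.
Increase = 130.688 − 63.013 = 67.68.

67.68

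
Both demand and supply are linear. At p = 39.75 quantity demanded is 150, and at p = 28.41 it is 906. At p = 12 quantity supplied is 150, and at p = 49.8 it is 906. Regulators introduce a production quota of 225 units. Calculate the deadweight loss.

Demand slope = (28.41 − 39.75)/(906 − 150) = −0.015, so p = 42 − 0.015q.
Supply slope = (49.8 − 12)/(906 − 150) = 0.05, so p = 4.5 + 0.05q.
Competitive equilibrium: 42 − 0.015q = 4.5 + 0.05q → q* = 576.9231, p* = 33.3462.
At q = 225: demand price = 42 − 0.015·225 = 38.625; supply price = 4.5 + 0.05·225 = 15.75.
Δq = 576.9231 − 225 = 351.9231; wedge = 38.625 − 15.75 = 22.875.
The triangle = ½ × 351.9231 × 22.875 = 4025.12.

4025.12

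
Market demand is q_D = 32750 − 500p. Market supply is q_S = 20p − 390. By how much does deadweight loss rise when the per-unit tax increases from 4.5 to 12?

1189.90

In inverse form: demand p = 65.5 − 0.002q, supply p = 19.5 + 0.05q.
Competitive equilibrium: 65.5 − 0.002q = 19.5 + 0.05q → q* = 884.6154, p* = 63.7308.
For a per-unit tax t: Δq = t/0.052, so DWL = ½·t·(t/0.052) = t²/0.104.
At t = 4.5: DWL = 194.712. At t = 12: DWL = 1384.615.
Increase = 1384.615 − 194.712 = 1189.90.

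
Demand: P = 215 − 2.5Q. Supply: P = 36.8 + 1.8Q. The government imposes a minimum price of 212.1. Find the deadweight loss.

Competitive equilibrium: 215 − 2.5Q = 36.8 + 1.8Q → Q* = 41.4419, P* = 111.3953.
At the floor P = 212.1, quantity demanded = (215 − 212.1)/2.5 = 1.16.
Sellers' marginal cost at Q' = 1.16: 36.8 + 1.8·1.16 = 38.888.
ΔQ = 41.4419 − 1.16 = 40.2819; wedge = 212.1 − 38.888 = 173.212.
Deadweight loss = ½ × 40.2819 × 173.212 = 3488.65.

3488.65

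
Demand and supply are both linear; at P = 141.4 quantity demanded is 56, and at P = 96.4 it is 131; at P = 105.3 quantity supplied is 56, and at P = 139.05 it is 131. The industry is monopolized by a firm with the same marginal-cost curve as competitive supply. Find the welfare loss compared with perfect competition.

567.08

Demand slope = (96.4 − 141.4)/(131 − 56) = −0.6, so P = 175 − 0.6Q.
Supply slope = (139.05 − 105.3)/(131 − 56) = 0.45, so P = 80.1 + 0.45Q.
Competitive equilibrium: 175 − 0.6Q = 80.1 + 0.45Q → Q* = 90.381, P* = 120.7714.
Marginal revenue: MR = 175 − 1.2Q. Set MR = MC: 175 − 1.2Q = 80.1 + 0.45Q → Q_m = 57.5152.
Price P_m = 175 − 0.6·57.5152 = 140.4909; MC(Q_m) = 80.1 + 0.45·57.5152 = 105.9818.
Competitive Q* = 90.381, so ΔQ = 32.8658; wedge = 140.4909 − 105.9818 = 34.5091.
The triangle = ½ × 32.8658 × 34.5091 = 567.08.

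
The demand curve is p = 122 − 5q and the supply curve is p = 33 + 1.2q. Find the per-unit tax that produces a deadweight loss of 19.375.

15.5

Competitive equilibrium: 122 − 5q = 33 + 1.2q → q* = 14.3548, p* = 50.2258.
A tax t gives Δq = t/6.2 and wedge t, so DWL = t²/12.4.
t²/12.4 = 19.375 → t² = 240.25 → t = 15.5.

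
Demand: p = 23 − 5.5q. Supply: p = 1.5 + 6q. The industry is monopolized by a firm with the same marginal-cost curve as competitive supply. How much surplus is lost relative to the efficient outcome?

Competitive equilibrium: 23 − 5.5q = 1.5 + 6q → q* = 1.8696, p* = 12.7174.
Marginal revenue: MR = 23 − 11q. Set MR = MC: 23 − 11q = 1.5 + 6q → q_m = 1.2647.
Price p_m = 23 − 5.5·1.2647 = 16.0442; MC(q_m) = 1.5 + 6·1.2647 = 9.0882.
Competitive q* = 1.8696, so Δq = 0.6049; wedge = 16.0442 − 9.0882 = 6.956.
Deadweight loss = ½ × 0.6049 × 6.956 = 2.10.

2.10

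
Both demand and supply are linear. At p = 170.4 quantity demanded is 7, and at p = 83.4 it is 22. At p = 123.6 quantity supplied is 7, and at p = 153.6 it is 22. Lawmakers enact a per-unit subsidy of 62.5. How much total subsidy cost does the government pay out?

1313.30

Demand slope = (83.4 − 170.4)/(22 − 7) = −5.8, so p = 211 − 5.8q.
Supply slope = (153.6 − 123.6)/(22 − 7) = 2, so p = 109.6 + 2q.
Competitive equilibrium: 211 − 5.8q = 109.6 + 2q → q* = 13, p* = 135.6.
The subsidy lowers effective supply by 62.5: p = 47.1 + 2q.
New quantity: 211 − 5.8q = 47.1 + 2q → q' = 21.0128.
Total subsidy cost = 62.5 × 21.0128 = 1313.30.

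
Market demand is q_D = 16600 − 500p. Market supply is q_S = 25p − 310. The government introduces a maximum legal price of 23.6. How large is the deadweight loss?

972.88

In inverse form: demand p = 33.2 − 0.002q, supply p = 12.4 + 0.04q.
Competitive equilibrium: 33.2 − 0.002q = 12.4 + 0.04q → q* = 495.2381, p* = 32.2095.
At the ceiling p = 23.6, quantity supplied = (23.6 − 12.4)/0.04 = 280.
Willingness to pay at q' = 280: 33.2 − 0.002·280 = 32.64.
Δq = 495.2381 − 280 = 215.2381; wedge = 32.64 − 23.6 = 9.04.
DWL = ½ × 215.2381 × 9.04 = 972.88.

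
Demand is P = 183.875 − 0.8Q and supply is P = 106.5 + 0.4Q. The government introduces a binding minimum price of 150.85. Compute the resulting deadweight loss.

Competitive equilibrium: 183.875 − 0.8Q = 106.5 + 0.4Q → Q* = 64.4792, P* = 132.2917.
At the floor P = 150.85, quantity demanded = (183.875 − 150.85)/0.8 = 41.2813.
Sellers' marginal cost at Q' = 41.2813: 106.5 + 0.4·41.2813 = 123.0125.
ΔQ = 64.4792 − 41.2813 = 23.1979; wedge = 150.85 − 123.0125 = 27.8375.
DWL = ½ × 23.1979 × 27.8375 = 322.89.

322.89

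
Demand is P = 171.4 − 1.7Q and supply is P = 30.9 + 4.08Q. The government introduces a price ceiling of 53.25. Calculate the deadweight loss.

1024.71

Competitive equilibrium: 171.4 − 1.7Q = 30.9 + 4.08Q → Q* = 24.308, P* = 130.0765.
At the ceiling P = 53.25, quantity supplied = (53.25 − 30.9)/4.08 = 5.4779.
Willingness to pay at Q' = 5.4779: 171.4 − 1.7·5.4779 = 162.0876.
ΔQ = 24.308 − 5.4779 = 18.8301; wedge = 162.0876 − 53.25 = 108.8376.
Welfare loss = ½ × 18.8301 × 108.8376 = 1024.71.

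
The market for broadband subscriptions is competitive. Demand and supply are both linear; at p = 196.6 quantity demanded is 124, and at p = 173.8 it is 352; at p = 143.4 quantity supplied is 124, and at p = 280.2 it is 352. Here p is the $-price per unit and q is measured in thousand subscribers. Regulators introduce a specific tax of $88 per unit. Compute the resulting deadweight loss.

$5531.43 thousand

Demand slope = (173.8 − 196.6)/(352 − 124) = −0.1, so p = 209 − 0.1q.
Supply slope = (280.2 − 143.4)/(352 − 124) = 0.6, so p = 69 + 0.6q.
Competitive equilibrium: 209 − 0.1q = 69 + 0.6q → q* = 200, p* = 189.
With the tax, the buyer price exceeds the seller price by 88: (209 − 0.1q) − (69 + 0.6q) = 88 → q' = 74.2857.
Δq = 200 − 74.2857 = 125.7143; the wedge equals the tax, 88.
Welfare loss = ½ × 125.7143 × 88 = $5531.43 thousand.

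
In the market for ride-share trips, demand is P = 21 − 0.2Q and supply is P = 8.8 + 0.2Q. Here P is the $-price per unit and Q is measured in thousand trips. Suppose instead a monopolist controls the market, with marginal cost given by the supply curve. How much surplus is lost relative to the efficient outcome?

Competitive equilibrium: 21 − 0.2Q = 8.8 + 0.2Q → Q* = 30.5, P* = 14.9.
Marginal revenue: MR = 21 − 0.4Q. Set MR = MC: 21 − 0.4Q = 8.8 + 0.2Q → Q_m = 20.3333.
Price P_m = 21 − 0.2·20.3333 = 16.9333; MC(Q_m) = 8.8 + 0.2·20.3333 = 12.8667.
Competitive Q* = 30.5, so ΔQ = 10.1667; wedge = 16.9333 − 12.8667 = 4.0666.
DWL = ½ × 10.1667 × 4.0666 = $20.67 thousand.

$20.67 thousand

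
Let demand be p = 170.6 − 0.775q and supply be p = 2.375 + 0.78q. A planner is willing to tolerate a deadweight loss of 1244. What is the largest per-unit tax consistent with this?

62.2

Competitive equilibrium: 170.6 − 0.775q = 2.375 + 0.78q → q* = 108.1833, p* = 86.758.
A tax t gives Δq = t/1.555 and wedge t, so DWL = t²/3.11.
t²/3.11 = 1244 → t² = 3868.84 → t = 62.2.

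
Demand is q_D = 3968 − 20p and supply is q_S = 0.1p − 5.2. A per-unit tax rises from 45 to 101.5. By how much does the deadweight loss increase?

411.80

In inverse form: demand p = 198.4 − 0.05q, supply p = 52 + 10q.
Competitive equilibrium: 198.4 − 0.05q = 52 + 10q → q* = 14.5672, p* = 197.6716.
For a per-unit tax t: Δq = t/10.05, so DWL = ½·t·(t/10.05) = t²/20.1.
At t = 45: DWL = 100.746. At t = 101.5: DWL = 512.55.
Increase = 512.55 − 100.746 = 411.80.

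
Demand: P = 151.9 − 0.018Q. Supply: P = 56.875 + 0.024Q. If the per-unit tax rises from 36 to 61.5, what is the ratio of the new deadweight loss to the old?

2.918

Competitive equilibrium: 151.9 − 0.018Q = 56.875 + 0.024Q → Q* = 2262.5, P* = 111.175.
For a per-unit tax t: ΔQ = t/0.042, so DWL = ½·t·(t/0.042) = t²/0.084.
At t = 36: DWL = 15428.571. At t = 61.5: DWL = 45026.786.
Ratio = (61.5/36)² = 2.918.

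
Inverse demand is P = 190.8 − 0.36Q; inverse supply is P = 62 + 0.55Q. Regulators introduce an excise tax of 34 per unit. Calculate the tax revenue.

Competitive equilibrium: 190.8 − 0.36Q = 62 + 0.55Q → Q* = 141.5385, P* = 139.8462.
With the tax, the buyer price exceeds the seller price by 34: (190.8 − 0.36Q) − (62 + 0.55Q) = 34 → Q' = 104.1758.
Tax revenue = 34 × 104.1758 = 3541.98.

3541.98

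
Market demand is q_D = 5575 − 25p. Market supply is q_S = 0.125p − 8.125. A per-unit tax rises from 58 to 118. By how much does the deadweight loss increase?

In inverse form: demand p = 223 − 0.04q, supply p = 65 + 8q.
Competitive equilibrium: 223 − 0.04q = 65 + 8q → q* = 19.6517, p* = 222.2139.
For a per-unit tax t: Δq = t/8.04, so DWL = ½·t·(t/8.04) = t²/16.08.
At t = 58: DWL = 209.204. At t = 118: DWL = 865.92.
Increase = 865.92 − 209.204 = 656.72.

656.72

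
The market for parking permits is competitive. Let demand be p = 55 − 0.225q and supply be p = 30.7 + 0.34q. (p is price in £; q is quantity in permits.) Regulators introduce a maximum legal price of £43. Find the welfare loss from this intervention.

£13.19

Competitive equilibrium: 55 − 0.225q = 30.7 + 0.34q → q* = 43.0088, p* = 45.323.
At the ceiling p = 43, quantity supplied = (43 − 30.7)/0.34 = 36.1765.
Willingness to pay at q' = 36.1765: 55 − 0.225·36.1765 = 46.8603.
Δq = 43.0088 − 36.1765 = 6.8323; wedge = 46.8603 − 43 = 3.8603.
The triangle = ½ × 6.8323 × 3.8603 = £13.19.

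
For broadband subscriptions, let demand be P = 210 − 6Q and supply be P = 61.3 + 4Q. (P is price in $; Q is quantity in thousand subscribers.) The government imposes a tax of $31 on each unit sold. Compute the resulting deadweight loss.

$48.05 thousand

Competitive equilibrium: 210 − 6Q = 61.3 + 4Q → Q* = 14.87, P* = 120.78.
With the tax, the buyer price exceeds the seller price by 31: (210 − 6Q) − (61.3 + 4Q) = 31 → Q' = 11.77.
ΔQ = 14.87 − 11.77 = 3.1; the wedge equals the tax, 31.
DWL = ½ × 3.1 × 31 = $48.05 thousand.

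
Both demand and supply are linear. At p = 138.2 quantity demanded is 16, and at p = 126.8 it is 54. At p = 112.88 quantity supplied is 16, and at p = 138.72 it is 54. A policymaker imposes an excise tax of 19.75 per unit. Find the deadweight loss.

Demand slope = (126.8 − 138.2)/(54 − 16) = −0.3, so p = 143 − 0.3q.
Supply slope = (138.72 − 112.88)/(54 − 16) = 0.68, so p = 102 + 0.68q.
Competitive equilibrium: 143 − 0.3q = 102 + 0.68q → q* = 41.8367, p* = 130.449.
With the tax, the buyer price exceeds the seller price by 19.75: (143 − 0.3q) − (102 + 0.68q) = 19.75 → q' = 21.6837.
Δq = 41.8367 − 21.6837 = 20.153; the wedge equals the tax, 19.75.
DWL = ½ × 20.153 × 19.75 = 199.01.

199.01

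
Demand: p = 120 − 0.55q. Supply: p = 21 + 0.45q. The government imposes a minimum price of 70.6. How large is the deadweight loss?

Competitive equilibrium: 120 − 0.55q = 21 + 0.45q → q* = 99, p* = 65.55.
At the floor p = 70.6, quantity demanded = (120 − 70.6)/0.55 = 89.8182.
Sellers' marginal cost at q' = 89.8182: 21 + 0.45·89.8182 = 61.4182.
Δq = 99 − 89.8182 = 9.1818; wedge = 70.6 − 61.4182 = 9.1818.
DWL = ½ × 9.1818 × 9.1818 = 42.15.

42.15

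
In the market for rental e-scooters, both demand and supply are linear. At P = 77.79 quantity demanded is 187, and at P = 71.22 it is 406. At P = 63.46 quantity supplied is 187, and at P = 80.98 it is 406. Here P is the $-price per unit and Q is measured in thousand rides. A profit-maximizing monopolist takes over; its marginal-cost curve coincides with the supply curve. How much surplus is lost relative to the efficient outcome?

$254.22 thousand

Demand slope = (71.22 − 77.79)/(406 − 187) = −0.03, so P = 83.4 − 0.03Q.
Supply slope = (80.98 − 63.46)/(406 − 187) = 0.08, so P = 48.5 + 0.08Q.
Competitive equilibrium: 83.4 − 0.03Q = 48.5 + 0.08Q → Q* = 317.2727, P* = 73.8818.
Marginal revenue: MR = 83.4 − 0.06Q. Set MR = MC: 83.4 − 0.06Q = 48.5 + 0.08Q → Q_m = 249.2857.
Price P_m = 83.4 − 0.03·249.2857 = 75.9214; MC(Q_m) = 48.5 + 0.08·249.2857 = 68.4429.
Competitive Q* = 317.2727, so ΔQ = 67.987; wedge = 75.9214 − 68.4429 = 7.4785.
DWL = ½ × 67.987 × 7.4785 = $254.22 thousand.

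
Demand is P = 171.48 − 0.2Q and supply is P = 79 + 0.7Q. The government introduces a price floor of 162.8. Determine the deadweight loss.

1585.39

Competitive equilibrium: 171.48 − 0.2Q = 79 + 0.7Q → Q* = 102.7556, P* = 150.9289.
At the floor P = 162.8, quantity demanded = (171.48 − 162.8)/0.2 = 43.4.
Sellers' marginal cost at Q' = 43.4: 79 + 0.7·43.4 = 109.38.
ΔQ = 102.7556 − 43.4 = 59.3556; wedge = 162.8 − 109.38 = 53.42.
Welfare loss = ½ × 59.3556 × 53.42 = 1585.39.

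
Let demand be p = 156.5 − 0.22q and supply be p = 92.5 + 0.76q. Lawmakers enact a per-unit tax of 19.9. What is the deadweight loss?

Competitive equilibrium: 156.5 − 0.22q = 92.5 + 0.76q → q* = 65.3061, p* = 142.1327.
With the tax, the buyer price exceeds the seller price by 19.9: (156.5 − 0.22q) − (92.5 + 0.76q) = 19.9 → q' = 45.
Δq = 65.3061 − 45 = 20.3061; the wedge equals the tax, 19.9.
DWL = ½ × 20.3061 × 19.9 = 202.05.

202.05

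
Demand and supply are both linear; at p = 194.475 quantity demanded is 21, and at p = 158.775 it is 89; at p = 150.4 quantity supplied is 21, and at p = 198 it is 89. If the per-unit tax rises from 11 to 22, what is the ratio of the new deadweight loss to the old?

4

Demand slope = (158.775 − 194.475)/(89 − 21) = −0.525, so p = 205.5 − 0.525q.
Supply slope = (198 − 150.4)/(89 − 21) = 0.7, so p = 135.7 + 0.7q.
Competitive equilibrium: 205.5 − 0.525q = 135.7 + 0.7q → q* = 56.9796, p* = 175.5857.
For a per-unit tax t: Δq = t/1.225, so DWL = ½·t·(t/1.225) = t²/2.45.
At t = 11: DWL = 49.388. At t = 22: DWL = 197.551.
Ratio = (22/11)² = 4.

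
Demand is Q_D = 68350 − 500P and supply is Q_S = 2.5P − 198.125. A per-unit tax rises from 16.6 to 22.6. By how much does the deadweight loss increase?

In inverse form: demand P = 136.7 − 0.002Q, supply P = 79.25 + 0.4Q.
Competitive equilibrium: 136.7 − 0.002Q = 79.25 + 0.4Q → Q* = 142.9104, P* = 136.4142.
For a per-unit tax t: ΔQ = t/0.402, so DWL = ½·t·(t/0.402) = t²/0.804.
At t = 16.6: DWL = 342.736. At t = 22.6: DWL = 635.274.
Increase = 635.274 − 342.736 = 292.54.

292.54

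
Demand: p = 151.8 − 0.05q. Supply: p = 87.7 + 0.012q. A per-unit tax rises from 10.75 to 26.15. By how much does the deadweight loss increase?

4582.74

Competitive equilibrium: 151.8 − 0.05q = 87.7 + 0.012q → q* = 1033.871, p* = 100.1065.
For a per-unit tax t: Δq = t/0.062, so DWL = ½·t·(t/0.062) = t²/0.124.
At t = 10.75: DWL = 931.956. At t = 26.15: DWL = 5514.698.
Increase = 5514.698 − 931.956 = 4582.74.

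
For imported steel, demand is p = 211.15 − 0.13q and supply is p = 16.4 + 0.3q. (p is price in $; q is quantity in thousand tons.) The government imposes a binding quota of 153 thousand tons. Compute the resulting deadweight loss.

$19338 thousand

Competitive equilibrium: 211.15 − 0.13q = 16.4 + 0.3q → q* = 452.907, p* = 152.2721.
At q = 153: demand price = 211.15 − 0.13·153 = 191.26; supply price = 16.4 + 0.3·153 = 62.3.
Δq = 452.907 − 153 = 299.907; wedge = 191.26 − 62.3 = 128.96.
DWL = ½ × 299.907 × 128.96 = $19338 thousand.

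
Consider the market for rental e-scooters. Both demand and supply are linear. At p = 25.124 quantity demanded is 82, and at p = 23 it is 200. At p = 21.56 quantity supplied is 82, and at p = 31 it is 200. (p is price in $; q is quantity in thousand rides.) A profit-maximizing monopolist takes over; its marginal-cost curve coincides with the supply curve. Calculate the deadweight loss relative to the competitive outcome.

$16.53 thousand

Demand slope = (23 − 25.124)/(200 − 82) = −0.018, so p = 26.6 − 0.018q.
Supply slope = (31 − 21.56)/(200 − 82) = 0.08, so p = 15 + 0.08q.
Competitive equilibrium: 26.6 − 0.018q = 15 + 0.08q → q* = 118.3673, p* = 24.4694.
Marginal revenue: MR = 26.6 − 0.036q. Set MR = MC: 26.6 − 0.036q = 15 + 0.08q → q_m = 100.
Price p_m = 26.6 − 0.018·100 = 24.8; MC(q_m) = 15 + 0.08·100 = 23.
Competitive q* = 118.3673, so Δq = 18.3673; wedge = 24.8 − 23 = 1.8.
The triangle = ½ × 18.3673 × 1.8 = $16.53 thousand.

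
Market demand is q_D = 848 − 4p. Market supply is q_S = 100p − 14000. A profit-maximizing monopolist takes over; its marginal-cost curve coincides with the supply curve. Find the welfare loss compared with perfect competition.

In inverse form: demand p = 212 − 0.25q, supply p = 140 + 0.01q.
Competitive equilibrium: 212 − 0.25q = 140 + 0.01q → q* = 276.9231, p* = 142.7692.
Marginal revenue: MR = 212 − 0.5q. Set MR = MC: 212 − 0.5q = 140 + 0.01q → q_m = 141.1765.
Price p_m = 212 − 0.25·141.1765 = 176.7059; MC(q_m) = 140 + 0.01·141.1765 = 141.4118.
Competitive q* = 276.9231, so Δq = 135.7466; wedge = 176.7059 − 141.4118 = 35.2941.
DWL = ½ × 135.7466 × 35.2941 = 2395.53.

2395.53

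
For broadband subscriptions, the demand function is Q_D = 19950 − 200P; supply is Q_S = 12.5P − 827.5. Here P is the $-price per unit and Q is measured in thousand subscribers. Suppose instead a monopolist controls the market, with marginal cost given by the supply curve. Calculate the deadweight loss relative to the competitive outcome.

$20.44 thousand

In inverse form: demand P = 99.75 − 0.005Q, supply P = 66.2 + 0.08Q.
Competitive equilibrium: 99.75 − 0.005Q = 66.2 + 0.08Q → Q* = 394.7059, P* = 97.7765.
Marginal revenue: MR = 99.75 − 0.01Q. Set MR = MC: 99.75 − 0.01Q = 66.2 + 0.08Q → Q_m = 372.7778.
Price P_m = 99.75 − 0.005·372.7778 = 97.8861; MC(Q_m) = 66.2 + 0.08·372.7778 = 96.0222.
Competitive Q* = 394.7059, so ΔQ = 21.9281; wedge = 97.8861 − 96.0222 = 1.8639.
Deadweight loss = ½ × 21.9281 × 1.8639 = $20.44 thousand.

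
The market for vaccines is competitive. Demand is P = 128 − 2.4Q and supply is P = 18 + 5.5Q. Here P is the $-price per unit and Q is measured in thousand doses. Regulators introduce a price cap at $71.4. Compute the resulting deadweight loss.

Competitive equilibrium: 128 − 2.4Q = 18 + 5.5Q → Q* = 13.9241, P* = 94.5823.
At the ceiling P = 71.4, quantity supplied = (71.4 − 18)/5.5 = 9.7091.
Willingness to pay at Q' = 9.7091: 128 − 2.4·9.7091 = 104.6982.
ΔQ = 13.9241 − 9.7091 = 4.215; wedge = 104.6982 − 71.4 = 33.2982.
Deadweight loss = ½ × 4.215 × 33.2982 = $70.18 thousand.

$70.18 thousand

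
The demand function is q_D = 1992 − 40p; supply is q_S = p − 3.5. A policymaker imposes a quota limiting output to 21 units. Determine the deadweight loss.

In inverse form: demand p = 49.8 − 0.025q, supply p = 3.5 + q.
Competitive equilibrium: 49.8 − 0.025q = 3.5 + q → q* = 45.1707, p* = 48.6707.
At q = 21: demand price = 49.8 − 0.025·21 = 49.275; supply price = 3.5 + 1·21 = 24.5.
Δq = 45.1707 − 21 = 24.1707; wedge = 49.275 − 24.5 = 24.775.
Welfare loss = ½ × 24.1707 × 24.775 = 299.41.

299.41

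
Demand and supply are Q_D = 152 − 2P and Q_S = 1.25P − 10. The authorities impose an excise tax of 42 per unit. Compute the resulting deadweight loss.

In inverse form: demand P = 76 − 0.5Q, supply P = 8 + 0.8Q.
Competitive equilibrium: 76 − 0.5Q = 8 + 0.8Q → Q* = 52.3077, P* = 49.8462.
With the tax, the buyer price exceeds the seller price by 42: (76 − 0.5Q) − (8 + 0.8Q) = 42 → Q' = 20.
ΔQ = 52.3077 − 20 = 32.3077; the wedge equals the tax, 42.
The triangle = ½ × 32.3077 × 42 = 678.46.

678.46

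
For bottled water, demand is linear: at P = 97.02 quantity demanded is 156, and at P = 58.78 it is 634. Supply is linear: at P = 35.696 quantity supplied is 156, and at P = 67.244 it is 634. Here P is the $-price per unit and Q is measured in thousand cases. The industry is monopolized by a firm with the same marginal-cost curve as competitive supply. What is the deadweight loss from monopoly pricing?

Demand slope = (58.78 − 97.02)/(634 − 156) = −0.08, so P = 109.5 − 0.08Q.
Supply slope = (67.244 − 35.696)/(634 − 156) = 0.066, so P = 25.4 + 0.066Q.
Competitive equilibrium: 109.5 − 0.08Q = 25.4 + 0.066Q → Q* = 576.0274, P* = 63.4178.
Marginal revenue: MR = 109.5 − 0.16Q. Set MR = MC: 109.5 − 0.16Q = 25.4 + 0.066Q → Q_m = 372.1239.
Price P_m = 109.5 − 0.08·372.1239 = 79.7301; MC(Q_m) = 25.4 + 0.066·372.1239 = 49.9602.
Competitive Q* = 576.0274, so ΔQ = 203.9035; wedge = 79.7301 − 49.9602 = 29.7699.
The triangle = ½ × 203.9035 × 29.7699 = $3035.09 thousand.

$3035.09 thousand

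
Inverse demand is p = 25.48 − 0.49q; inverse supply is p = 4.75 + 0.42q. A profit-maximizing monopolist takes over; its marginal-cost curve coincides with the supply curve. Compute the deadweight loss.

Competitive equilibrium: 25.48 − 0.49q = 4.75 + 0.42q → q* = 22.7802, p* = 14.3177.
Marginal revenue: MR = 25.48 − 0.98q. Set MR = MC: 25.48 − 0.98q = 4.75 + 0.42q → q_m = 14.8071.
Price p_m = 25.48 − 0.49·14.8071 = 18.2245; MC(q_m) = 4.75 + 0.42·14.8071 = 10.969.
Competitive q* = 22.7802, so Δq = 7.9731; wedge = 18.2245 − 10.969 = 7.2555.
The triangle = ½ × 7.9731 × 7.2555 = 28.92.

28.92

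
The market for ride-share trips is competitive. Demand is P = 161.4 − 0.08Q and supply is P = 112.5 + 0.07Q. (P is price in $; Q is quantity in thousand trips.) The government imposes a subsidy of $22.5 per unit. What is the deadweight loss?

Competitive equilibrium: 161.4 − 0.08Q = 112.5 + 0.07Q → Q* = 326, P* = 135.32.
The subsidy lowers effective supply by 22.5: P = 90 + 0.07Q.
New quantity: 161.4 − 0.08Q = 90 + 0.07Q → Q' = 476.
Overproduction ΔQ = 476 − 326 = 150; wedge = subsidy = 22.5.
Deadweight loss = ½ × 150 × 22.5 = $1687.50 thousand.

$1687.50 thousand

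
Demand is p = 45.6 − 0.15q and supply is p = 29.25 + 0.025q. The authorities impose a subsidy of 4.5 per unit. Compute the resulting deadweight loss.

57.86

Competitive equilibrium: 45.6 − 0.15q = 29.25 + 0.025q → q* = 93.4286, p* = 31.5857.
The subsidy lowers effective supply by 4.5: p = 24.75 + 0.025q.
New quantity: 45.6 − 0.15q = 24.75 + 0.025q → q' = 119.1429.
Overproduction Δq = 119.1429 − 93.4286 = 25.7143; wedge = subsidy = 4.5.
Deadweight loss = ½ × 25.7143 × 4.5 = 57.86.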